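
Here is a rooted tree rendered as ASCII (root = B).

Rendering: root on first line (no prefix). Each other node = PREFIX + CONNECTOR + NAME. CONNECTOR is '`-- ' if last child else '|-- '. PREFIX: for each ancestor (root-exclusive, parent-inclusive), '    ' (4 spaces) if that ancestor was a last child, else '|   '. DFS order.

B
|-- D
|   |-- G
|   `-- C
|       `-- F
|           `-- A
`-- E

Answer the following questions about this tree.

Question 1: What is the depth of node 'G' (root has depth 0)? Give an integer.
Answer: 2

Derivation:
Path from root to G: B -> D -> G
Depth = number of edges = 2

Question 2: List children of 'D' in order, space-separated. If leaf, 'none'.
Answer: G C

Derivation:
Node D's children (from adjacency): G, C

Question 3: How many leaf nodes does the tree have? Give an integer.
Answer: 3

Derivation:
Leaves (nodes with no children): A, E, G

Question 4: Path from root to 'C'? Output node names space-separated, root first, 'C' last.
Walk down from root: B -> D -> C

Answer: B D C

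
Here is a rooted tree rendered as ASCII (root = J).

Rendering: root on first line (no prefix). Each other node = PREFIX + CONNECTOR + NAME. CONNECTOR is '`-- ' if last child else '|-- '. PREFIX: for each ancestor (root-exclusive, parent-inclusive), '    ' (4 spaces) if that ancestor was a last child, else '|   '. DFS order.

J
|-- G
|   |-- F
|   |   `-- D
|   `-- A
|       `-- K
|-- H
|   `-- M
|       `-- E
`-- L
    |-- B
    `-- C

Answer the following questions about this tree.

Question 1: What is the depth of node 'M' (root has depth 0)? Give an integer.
Answer: 2

Derivation:
Path from root to M: J -> H -> M
Depth = number of edges = 2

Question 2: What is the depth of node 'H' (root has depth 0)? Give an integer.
Path from root to H: J -> H
Depth = number of edges = 1

Answer: 1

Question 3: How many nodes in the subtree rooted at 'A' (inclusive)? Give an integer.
Subtree rooted at A contains: A, K
Count = 2

Answer: 2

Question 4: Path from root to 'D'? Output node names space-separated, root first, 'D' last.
Answer: J G F D

Derivation:
Walk down from root: J -> G -> F -> D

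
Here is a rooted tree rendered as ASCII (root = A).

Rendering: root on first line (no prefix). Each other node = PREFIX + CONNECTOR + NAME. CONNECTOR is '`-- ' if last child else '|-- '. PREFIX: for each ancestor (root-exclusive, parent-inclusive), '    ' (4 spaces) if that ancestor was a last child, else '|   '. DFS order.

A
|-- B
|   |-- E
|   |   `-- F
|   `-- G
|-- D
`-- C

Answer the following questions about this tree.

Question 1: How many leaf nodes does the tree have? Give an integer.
Leaves (nodes with no children): C, D, F, G

Answer: 4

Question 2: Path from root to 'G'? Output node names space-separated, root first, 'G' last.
Answer: A B G

Derivation:
Walk down from root: A -> B -> G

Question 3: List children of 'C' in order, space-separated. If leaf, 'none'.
Node C's children (from adjacency): (leaf)

Answer: none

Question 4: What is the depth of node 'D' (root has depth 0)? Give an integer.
Answer: 1

Derivation:
Path from root to D: A -> D
Depth = number of edges = 1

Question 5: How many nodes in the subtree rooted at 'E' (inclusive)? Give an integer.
Answer: 2

Derivation:
Subtree rooted at E contains: E, F
Count = 2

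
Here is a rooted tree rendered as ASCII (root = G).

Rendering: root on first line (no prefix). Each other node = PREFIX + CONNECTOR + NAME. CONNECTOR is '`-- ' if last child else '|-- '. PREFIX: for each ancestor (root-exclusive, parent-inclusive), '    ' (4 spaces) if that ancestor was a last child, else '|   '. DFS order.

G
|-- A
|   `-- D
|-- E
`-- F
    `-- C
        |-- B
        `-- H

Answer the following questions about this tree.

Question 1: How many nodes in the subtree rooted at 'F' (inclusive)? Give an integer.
Subtree rooted at F contains: B, C, F, H
Count = 4

Answer: 4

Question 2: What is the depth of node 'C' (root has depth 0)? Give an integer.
Answer: 2

Derivation:
Path from root to C: G -> F -> C
Depth = number of edges = 2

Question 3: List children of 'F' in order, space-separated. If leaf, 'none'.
Node F's children (from adjacency): C

Answer: C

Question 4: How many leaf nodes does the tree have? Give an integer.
Answer: 4

Derivation:
Leaves (nodes with no children): B, D, E, H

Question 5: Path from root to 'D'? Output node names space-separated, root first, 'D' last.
Answer: G A D

Derivation:
Walk down from root: G -> A -> D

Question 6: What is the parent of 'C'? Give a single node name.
Scan adjacency: C appears as child of F

Answer: F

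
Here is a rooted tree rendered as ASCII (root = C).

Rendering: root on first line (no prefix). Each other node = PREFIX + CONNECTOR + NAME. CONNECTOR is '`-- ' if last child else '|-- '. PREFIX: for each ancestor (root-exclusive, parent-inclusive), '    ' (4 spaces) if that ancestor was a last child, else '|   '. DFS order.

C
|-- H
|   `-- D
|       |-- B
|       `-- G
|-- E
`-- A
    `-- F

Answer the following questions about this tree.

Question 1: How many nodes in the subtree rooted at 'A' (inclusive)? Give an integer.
Answer: 2

Derivation:
Subtree rooted at A contains: A, F
Count = 2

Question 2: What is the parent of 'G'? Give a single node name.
Answer: D

Derivation:
Scan adjacency: G appears as child of D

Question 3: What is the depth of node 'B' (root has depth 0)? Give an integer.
Answer: 3

Derivation:
Path from root to B: C -> H -> D -> B
Depth = number of edges = 3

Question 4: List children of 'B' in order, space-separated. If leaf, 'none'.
Answer: none

Derivation:
Node B's children (from adjacency): (leaf)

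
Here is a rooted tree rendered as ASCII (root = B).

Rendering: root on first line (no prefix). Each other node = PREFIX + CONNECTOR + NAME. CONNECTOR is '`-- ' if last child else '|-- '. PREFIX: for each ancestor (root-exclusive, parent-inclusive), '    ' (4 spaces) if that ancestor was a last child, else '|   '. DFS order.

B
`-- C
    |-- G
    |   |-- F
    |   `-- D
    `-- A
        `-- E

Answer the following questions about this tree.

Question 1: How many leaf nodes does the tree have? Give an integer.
Answer: 3

Derivation:
Leaves (nodes with no children): D, E, F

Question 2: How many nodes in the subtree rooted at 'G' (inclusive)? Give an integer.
Answer: 3

Derivation:
Subtree rooted at G contains: D, F, G
Count = 3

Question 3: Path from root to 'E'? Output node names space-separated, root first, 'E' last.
Walk down from root: B -> C -> A -> E

Answer: B C A E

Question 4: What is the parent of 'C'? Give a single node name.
Answer: B

Derivation:
Scan adjacency: C appears as child of B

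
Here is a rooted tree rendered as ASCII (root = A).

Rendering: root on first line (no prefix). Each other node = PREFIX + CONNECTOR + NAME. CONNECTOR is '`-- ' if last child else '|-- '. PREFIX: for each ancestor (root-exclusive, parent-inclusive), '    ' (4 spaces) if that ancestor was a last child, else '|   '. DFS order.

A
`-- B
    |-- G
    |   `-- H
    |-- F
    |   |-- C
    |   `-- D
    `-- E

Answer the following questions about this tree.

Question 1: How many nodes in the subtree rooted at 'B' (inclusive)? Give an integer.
Subtree rooted at B contains: B, C, D, E, F, G, H
Count = 7

Answer: 7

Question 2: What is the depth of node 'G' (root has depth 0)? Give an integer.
Path from root to G: A -> B -> G
Depth = number of edges = 2

Answer: 2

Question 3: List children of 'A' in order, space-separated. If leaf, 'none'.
Answer: B

Derivation:
Node A's children (from adjacency): B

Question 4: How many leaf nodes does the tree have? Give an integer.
Leaves (nodes with no children): C, D, E, H

Answer: 4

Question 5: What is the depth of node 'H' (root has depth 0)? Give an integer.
Answer: 3

Derivation:
Path from root to H: A -> B -> G -> H
Depth = number of edges = 3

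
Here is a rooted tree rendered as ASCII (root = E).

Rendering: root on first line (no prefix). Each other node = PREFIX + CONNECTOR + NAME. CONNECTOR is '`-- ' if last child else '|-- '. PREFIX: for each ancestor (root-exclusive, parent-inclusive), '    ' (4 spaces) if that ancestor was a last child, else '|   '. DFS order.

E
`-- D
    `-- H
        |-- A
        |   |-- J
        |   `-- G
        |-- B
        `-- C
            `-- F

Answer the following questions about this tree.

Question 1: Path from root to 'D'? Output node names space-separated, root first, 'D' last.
Walk down from root: E -> D

Answer: E D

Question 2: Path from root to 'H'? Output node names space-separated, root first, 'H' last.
Walk down from root: E -> D -> H

Answer: E D H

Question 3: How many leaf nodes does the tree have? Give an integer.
Leaves (nodes with no children): B, F, G, J

Answer: 4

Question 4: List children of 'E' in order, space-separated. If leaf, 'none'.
Answer: D

Derivation:
Node E's children (from adjacency): D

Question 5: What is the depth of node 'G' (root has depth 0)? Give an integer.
Path from root to G: E -> D -> H -> A -> G
Depth = number of edges = 4

Answer: 4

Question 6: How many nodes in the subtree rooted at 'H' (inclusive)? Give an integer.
Answer: 7

Derivation:
Subtree rooted at H contains: A, B, C, F, G, H, J
Count = 7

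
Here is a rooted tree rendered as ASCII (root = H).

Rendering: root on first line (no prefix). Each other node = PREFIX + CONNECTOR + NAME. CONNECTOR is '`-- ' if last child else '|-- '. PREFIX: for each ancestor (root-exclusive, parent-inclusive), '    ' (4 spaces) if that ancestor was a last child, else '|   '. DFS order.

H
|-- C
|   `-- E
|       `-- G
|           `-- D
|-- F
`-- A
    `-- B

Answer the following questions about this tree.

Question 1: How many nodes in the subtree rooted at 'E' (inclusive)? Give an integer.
Answer: 3

Derivation:
Subtree rooted at E contains: D, E, G
Count = 3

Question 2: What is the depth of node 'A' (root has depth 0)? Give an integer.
Path from root to A: H -> A
Depth = number of edges = 1

Answer: 1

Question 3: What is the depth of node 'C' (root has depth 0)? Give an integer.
Path from root to C: H -> C
Depth = number of edges = 1

Answer: 1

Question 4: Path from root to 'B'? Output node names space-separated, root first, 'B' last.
Walk down from root: H -> A -> B

Answer: H A B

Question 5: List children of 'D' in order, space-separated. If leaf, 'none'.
Answer: none

Derivation:
Node D's children (from adjacency): (leaf)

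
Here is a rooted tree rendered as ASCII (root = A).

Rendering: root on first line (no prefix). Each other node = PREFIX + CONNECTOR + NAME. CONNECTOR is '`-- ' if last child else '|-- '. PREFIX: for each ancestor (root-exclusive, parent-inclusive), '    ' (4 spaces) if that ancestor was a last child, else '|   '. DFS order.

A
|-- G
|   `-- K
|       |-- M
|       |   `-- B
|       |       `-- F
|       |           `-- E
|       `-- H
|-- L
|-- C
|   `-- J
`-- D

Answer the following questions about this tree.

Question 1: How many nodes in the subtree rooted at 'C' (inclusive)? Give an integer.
Answer: 2

Derivation:
Subtree rooted at C contains: C, J
Count = 2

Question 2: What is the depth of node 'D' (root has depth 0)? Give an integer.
Path from root to D: A -> D
Depth = number of edges = 1

Answer: 1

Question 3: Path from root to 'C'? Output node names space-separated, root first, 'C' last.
Walk down from root: A -> C

Answer: A C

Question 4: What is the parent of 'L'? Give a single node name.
Scan adjacency: L appears as child of A

Answer: A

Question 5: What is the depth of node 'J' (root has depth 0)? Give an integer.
Answer: 2

Derivation:
Path from root to J: A -> C -> J
Depth = number of edges = 2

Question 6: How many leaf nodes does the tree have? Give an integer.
Leaves (nodes with no children): D, E, H, J, L

Answer: 5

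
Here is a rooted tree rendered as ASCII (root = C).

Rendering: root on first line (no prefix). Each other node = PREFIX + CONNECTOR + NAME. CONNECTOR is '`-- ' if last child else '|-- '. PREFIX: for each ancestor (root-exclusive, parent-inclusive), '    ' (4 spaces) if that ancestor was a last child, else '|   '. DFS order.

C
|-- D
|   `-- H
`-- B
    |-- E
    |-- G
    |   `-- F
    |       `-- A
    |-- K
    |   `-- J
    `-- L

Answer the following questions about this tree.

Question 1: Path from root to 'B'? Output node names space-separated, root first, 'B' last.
Answer: C B

Derivation:
Walk down from root: C -> B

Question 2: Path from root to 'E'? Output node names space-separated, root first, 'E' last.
Answer: C B E

Derivation:
Walk down from root: C -> B -> E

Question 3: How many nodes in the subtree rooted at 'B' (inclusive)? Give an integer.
Answer: 8

Derivation:
Subtree rooted at B contains: A, B, E, F, G, J, K, L
Count = 8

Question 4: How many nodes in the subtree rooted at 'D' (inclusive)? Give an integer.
Subtree rooted at D contains: D, H
Count = 2

Answer: 2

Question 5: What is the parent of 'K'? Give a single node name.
Answer: B

Derivation:
Scan adjacency: K appears as child of B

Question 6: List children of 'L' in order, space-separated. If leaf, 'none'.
Node L's children (from adjacency): (leaf)

Answer: none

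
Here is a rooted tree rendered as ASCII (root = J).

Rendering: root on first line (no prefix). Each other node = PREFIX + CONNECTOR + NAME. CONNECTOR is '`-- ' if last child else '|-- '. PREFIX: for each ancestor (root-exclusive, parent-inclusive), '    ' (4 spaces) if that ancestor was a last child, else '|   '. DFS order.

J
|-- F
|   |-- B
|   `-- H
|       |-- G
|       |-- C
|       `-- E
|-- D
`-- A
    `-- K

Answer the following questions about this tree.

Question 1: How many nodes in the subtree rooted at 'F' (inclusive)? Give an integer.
Answer: 6

Derivation:
Subtree rooted at F contains: B, C, E, F, G, H
Count = 6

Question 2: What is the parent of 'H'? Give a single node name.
Scan adjacency: H appears as child of F

Answer: F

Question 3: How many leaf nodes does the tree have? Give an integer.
Leaves (nodes with no children): B, C, D, E, G, K

Answer: 6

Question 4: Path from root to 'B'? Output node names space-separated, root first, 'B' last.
Answer: J F B

Derivation:
Walk down from root: J -> F -> B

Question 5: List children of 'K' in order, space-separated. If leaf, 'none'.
Answer: none

Derivation:
Node K's children (from adjacency): (leaf)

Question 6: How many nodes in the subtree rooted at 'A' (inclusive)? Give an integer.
Subtree rooted at A contains: A, K
Count = 2

Answer: 2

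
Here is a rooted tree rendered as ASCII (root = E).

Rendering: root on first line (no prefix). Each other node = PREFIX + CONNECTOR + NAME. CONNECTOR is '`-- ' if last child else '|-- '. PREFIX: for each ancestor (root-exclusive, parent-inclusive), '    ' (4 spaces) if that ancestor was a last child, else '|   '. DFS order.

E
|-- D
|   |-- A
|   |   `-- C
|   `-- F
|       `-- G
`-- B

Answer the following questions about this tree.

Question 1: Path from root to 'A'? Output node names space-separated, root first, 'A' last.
Walk down from root: E -> D -> A

Answer: E D A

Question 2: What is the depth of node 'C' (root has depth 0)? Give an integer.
Path from root to C: E -> D -> A -> C
Depth = number of edges = 3

Answer: 3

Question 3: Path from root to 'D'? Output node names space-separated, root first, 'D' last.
Answer: E D

Derivation:
Walk down from root: E -> D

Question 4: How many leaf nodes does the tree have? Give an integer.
Answer: 3

Derivation:
Leaves (nodes with no children): B, C, G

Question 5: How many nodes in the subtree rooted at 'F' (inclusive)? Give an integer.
Subtree rooted at F contains: F, G
Count = 2

Answer: 2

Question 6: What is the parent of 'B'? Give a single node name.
Scan adjacency: B appears as child of E

Answer: E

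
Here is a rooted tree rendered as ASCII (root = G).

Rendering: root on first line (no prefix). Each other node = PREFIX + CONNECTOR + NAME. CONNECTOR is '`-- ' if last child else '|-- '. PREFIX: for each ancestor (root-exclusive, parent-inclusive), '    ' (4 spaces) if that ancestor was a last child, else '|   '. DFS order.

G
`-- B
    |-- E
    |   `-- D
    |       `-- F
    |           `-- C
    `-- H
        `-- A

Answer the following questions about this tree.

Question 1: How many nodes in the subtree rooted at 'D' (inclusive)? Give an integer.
Answer: 3

Derivation:
Subtree rooted at D contains: C, D, F
Count = 3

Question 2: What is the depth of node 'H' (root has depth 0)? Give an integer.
Path from root to H: G -> B -> H
Depth = number of edges = 2

Answer: 2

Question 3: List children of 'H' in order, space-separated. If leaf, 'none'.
Node H's children (from adjacency): A

Answer: A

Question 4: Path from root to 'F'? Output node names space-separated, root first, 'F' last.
Answer: G B E D F

Derivation:
Walk down from root: G -> B -> E -> D -> F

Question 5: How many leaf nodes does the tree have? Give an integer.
Answer: 2

Derivation:
Leaves (nodes with no children): A, C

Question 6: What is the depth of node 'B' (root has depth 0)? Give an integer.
Path from root to B: G -> B
Depth = number of edges = 1

Answer: 1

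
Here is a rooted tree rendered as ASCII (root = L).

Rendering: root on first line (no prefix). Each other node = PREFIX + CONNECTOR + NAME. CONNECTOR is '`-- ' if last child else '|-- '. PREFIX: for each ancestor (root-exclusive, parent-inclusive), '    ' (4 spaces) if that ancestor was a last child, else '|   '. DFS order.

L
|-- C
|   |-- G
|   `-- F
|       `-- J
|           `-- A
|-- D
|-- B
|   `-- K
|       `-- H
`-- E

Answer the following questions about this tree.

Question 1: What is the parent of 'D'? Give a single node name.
Answer: L

Derivation:
Scan adjacency: D appears as child of L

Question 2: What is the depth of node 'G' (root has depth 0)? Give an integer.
Answer: 2

Derivation:
Path from root to G: L -> C -> G
Depth = number of edges = 2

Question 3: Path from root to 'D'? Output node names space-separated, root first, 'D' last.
Answer: L D

Derivation:
Walk down from root: L -> D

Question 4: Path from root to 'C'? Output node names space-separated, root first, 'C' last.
Answer: L C

Derivation:
Walk down from root: L -> C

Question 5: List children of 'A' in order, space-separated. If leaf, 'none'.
Answer: none

Derivation:
Node A's children (from adjacency): (leaf)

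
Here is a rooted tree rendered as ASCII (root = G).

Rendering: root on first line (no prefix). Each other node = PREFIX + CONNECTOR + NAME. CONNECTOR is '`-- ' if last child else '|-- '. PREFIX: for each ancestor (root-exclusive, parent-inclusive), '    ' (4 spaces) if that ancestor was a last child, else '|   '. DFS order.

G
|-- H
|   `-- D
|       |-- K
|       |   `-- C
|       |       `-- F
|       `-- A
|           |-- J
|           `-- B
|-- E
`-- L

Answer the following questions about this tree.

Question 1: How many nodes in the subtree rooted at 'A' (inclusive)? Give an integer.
Answer: 3

Derivation:
Subtree rooted at A contains: A, B, J
Count = 3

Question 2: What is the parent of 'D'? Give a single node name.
Scan adjacency: D appears as child of H

Answer: H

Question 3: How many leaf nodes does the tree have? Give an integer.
Answer: 5

Derivation:
Leaves (nodes with no children): B, E, F, J, L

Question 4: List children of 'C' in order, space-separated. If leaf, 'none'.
Node C's children (from adjacency): F

Answer: F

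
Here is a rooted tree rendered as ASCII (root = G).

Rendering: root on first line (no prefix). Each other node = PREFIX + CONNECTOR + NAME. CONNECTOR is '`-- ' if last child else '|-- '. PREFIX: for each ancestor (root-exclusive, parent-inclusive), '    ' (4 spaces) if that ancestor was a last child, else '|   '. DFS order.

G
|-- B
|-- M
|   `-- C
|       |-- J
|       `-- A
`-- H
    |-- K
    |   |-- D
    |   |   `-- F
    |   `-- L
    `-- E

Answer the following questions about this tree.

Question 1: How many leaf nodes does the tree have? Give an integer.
Answer: 6

Derivation:
Leaves (nodes with no children): A, B, E, F, J, L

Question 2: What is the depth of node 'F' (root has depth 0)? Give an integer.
Path from root to F: G -> H -> K -> D -> F
Depth = number of edges = 4

Answer: 4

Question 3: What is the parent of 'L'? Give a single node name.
Scan adjacency: L appears as child of K

Answer: K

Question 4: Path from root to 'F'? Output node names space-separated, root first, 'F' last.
Answer: G H K D F

Derivation:
Walk down from root: G -> H -> K -> D -> F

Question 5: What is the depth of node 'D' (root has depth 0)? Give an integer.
Answer: 3

Derivation:
Path from root to D: G -> H -> K -> D
Depth = number of edges = 3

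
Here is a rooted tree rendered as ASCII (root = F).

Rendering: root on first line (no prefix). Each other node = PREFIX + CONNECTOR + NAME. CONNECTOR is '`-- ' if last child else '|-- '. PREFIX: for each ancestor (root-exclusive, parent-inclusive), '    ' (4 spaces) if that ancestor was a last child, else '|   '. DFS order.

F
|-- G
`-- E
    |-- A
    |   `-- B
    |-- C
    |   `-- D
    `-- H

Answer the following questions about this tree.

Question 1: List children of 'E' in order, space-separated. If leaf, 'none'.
Answer: A C H

Derivation:
Node E's children (from adjacency): A, C, H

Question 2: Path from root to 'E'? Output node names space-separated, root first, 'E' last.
Answer: F E

Derivation:
Walk down from root: F -> E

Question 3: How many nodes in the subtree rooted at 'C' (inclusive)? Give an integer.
Subtree rooted at C contains: C, D
Count = 2

Answer: 2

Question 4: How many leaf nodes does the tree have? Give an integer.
Answer: 4

Derivation:
Leaves (nodes with no children): B, D, G, H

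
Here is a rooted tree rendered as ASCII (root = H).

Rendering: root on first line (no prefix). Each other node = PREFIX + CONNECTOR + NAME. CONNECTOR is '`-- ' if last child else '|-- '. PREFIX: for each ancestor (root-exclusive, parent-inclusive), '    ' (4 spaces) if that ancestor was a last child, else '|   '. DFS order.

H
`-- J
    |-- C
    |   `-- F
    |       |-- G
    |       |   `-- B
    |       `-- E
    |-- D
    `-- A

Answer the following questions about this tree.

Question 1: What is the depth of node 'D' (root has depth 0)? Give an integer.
Answer: 2

Derivation:
Path from root to D: H -> J -> D
Depth = number of edges = 2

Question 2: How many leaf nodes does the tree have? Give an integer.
Answer: 4

Derivation:
Leaves (nodes with no children): A, B, D, E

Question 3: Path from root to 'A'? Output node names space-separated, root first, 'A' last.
Answer: H J A

Derivation:
Walk down from root: H -> J -> A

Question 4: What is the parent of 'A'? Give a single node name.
Answer: J

Derivation:
Scan adjacency: A appears as child of J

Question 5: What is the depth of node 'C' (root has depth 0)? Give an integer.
Answer: 2

Derivation:
Path from root to C: H -> J -> C
Depth = number of edges = 2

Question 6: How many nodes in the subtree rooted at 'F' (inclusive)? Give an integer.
Subtree rooted at F contains: B, E, F, G
Count = 4

Answer: 4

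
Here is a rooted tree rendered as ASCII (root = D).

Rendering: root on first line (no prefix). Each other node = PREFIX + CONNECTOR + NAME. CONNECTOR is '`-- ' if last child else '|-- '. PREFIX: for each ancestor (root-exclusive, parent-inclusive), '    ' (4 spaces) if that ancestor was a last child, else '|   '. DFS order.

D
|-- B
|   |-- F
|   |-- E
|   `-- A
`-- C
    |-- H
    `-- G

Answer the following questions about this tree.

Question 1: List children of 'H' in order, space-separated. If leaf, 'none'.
Answer: none

Derivation:
Node H's children (from adjacency): (leaf)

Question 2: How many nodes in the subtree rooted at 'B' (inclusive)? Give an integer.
Answer: 4

Derivation:
Subtree rooted at B contains: A, B, E, F
Count = 4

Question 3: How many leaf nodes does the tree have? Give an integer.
Answer: 5

Derivation:
Leaves (nodes with no children): A, E, F, G, H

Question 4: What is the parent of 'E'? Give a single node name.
Scan adjacency: E appears as child of B

Answer: B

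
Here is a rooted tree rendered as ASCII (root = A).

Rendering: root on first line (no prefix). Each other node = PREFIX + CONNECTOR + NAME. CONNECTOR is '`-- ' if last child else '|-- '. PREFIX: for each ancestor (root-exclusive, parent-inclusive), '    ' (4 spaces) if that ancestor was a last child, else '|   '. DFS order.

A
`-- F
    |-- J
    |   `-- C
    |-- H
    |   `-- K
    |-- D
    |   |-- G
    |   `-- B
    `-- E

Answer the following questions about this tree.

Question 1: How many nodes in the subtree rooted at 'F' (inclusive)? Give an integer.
Answer: 9

Derivation:
Subtree rooted at F contains: B, C, D, E, F, G, H, J, K
Count = 9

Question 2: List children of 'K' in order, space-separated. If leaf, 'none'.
Answer: none

Derivation:
Node K's children (from adjacency): (leaf)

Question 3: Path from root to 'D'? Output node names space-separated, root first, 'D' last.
Answer: A F D

Derivation:
Walk down from root: A -> F -> D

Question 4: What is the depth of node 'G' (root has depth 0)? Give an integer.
Answer: 3

Derivation:
Path from root to G: A -> F -> D -> G
Depth = number of edges = 3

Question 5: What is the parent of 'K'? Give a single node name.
Scan adjacency: K appears as child of H

Answer: H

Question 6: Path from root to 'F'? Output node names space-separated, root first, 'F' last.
Walk down from root: A -> F

Answer: A F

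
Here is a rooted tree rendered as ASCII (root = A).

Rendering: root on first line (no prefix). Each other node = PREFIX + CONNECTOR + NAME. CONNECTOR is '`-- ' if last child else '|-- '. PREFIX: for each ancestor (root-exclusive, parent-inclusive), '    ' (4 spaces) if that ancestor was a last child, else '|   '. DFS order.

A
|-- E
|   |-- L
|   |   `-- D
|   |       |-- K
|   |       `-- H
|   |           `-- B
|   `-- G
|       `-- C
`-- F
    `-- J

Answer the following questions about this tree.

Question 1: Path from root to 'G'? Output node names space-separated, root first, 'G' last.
Walk down from root: A -> E -> G

Answer: A E G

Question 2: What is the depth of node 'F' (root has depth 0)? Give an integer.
Path from root to F: A -> F
Depth = number of edges = 1

Answer: 1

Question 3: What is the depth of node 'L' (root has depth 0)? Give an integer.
Answer: 2

Derivation:
Path from root to L: A -> E -> L
Depth = number of edges = 2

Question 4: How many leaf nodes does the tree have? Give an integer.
Leaves (nodes with no children): B, C, J, K

Answer: 4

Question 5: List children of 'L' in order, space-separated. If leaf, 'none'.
Answer: D

Derivation:
Node L's children (from adjacency): D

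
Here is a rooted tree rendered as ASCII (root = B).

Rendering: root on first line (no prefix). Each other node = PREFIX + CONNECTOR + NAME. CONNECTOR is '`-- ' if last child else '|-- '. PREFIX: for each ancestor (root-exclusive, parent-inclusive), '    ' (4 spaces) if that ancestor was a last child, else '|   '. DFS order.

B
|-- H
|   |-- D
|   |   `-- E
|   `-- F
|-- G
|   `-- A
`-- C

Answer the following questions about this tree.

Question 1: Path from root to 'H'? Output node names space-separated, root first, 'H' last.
Walk down from root: B -> H

Answer: B H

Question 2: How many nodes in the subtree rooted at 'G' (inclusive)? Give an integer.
Answer: 2

Derivation:
Subtree rooted at G contains: A, G
Count = 2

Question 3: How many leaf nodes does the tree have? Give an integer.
Answer: 4

Derivation:
Leaves (nodes with no children): A, C, E, F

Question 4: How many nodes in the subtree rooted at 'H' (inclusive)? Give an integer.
Answer: 4

Derivation:
Subtree rooted at H contains: D, E, F, H
Count = 4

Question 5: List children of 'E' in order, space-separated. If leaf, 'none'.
Answer: none

Derivation:
Node E's children (from adjacency): (leaf)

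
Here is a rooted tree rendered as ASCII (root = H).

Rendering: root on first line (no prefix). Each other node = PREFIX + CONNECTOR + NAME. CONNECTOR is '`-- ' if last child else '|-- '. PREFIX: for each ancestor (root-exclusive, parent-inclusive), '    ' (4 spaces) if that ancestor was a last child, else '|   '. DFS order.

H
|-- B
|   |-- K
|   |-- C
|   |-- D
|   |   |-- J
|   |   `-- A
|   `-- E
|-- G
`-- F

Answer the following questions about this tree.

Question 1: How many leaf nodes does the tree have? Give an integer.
Leaves (nodes with no children): A, C, E, F, G, J, K

Answer: 7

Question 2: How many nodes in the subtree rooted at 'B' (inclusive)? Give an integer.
Subtree rooted at B contains: A, B, C, D, E, J, K
Count = 7

Answer: 7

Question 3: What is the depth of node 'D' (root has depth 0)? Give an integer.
Path from root to D: H -> B -> D
Depth = number of edges = 2

Answer: 2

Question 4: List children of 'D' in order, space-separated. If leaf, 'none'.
Node D's children (from adjacency): J, A

Answer: J A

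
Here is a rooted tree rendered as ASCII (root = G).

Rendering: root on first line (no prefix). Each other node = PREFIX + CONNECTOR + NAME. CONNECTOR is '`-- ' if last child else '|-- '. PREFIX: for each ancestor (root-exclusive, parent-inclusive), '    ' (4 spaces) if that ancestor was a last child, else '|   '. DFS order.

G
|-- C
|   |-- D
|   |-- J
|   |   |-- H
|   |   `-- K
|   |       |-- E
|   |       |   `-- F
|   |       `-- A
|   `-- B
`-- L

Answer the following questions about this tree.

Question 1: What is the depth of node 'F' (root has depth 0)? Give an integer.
Path from root to F: G -> C -> J -> K -> E -> F
Depth = number of edges = 5

Answer: 5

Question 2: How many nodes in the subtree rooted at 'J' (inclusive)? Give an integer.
Subtree rooted at J contains: A, E, F, H, J, K
Count = 6

Answer: 6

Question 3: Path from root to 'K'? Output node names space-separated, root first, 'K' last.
Walk down from root: G -> C -> J -> K

Answer: G C J K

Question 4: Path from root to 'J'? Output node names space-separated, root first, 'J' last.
Answer: G C J

Derivation:
Walk down from root: G -> C -> J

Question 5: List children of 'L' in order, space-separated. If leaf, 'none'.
Node L's children (from adjacency): (leaf)

Answer: none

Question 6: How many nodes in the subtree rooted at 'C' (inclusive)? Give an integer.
Answer: 9

Derivation:
Subtree rooted at C contains: A, B, C, D, E, F, H, J, K
Count = 9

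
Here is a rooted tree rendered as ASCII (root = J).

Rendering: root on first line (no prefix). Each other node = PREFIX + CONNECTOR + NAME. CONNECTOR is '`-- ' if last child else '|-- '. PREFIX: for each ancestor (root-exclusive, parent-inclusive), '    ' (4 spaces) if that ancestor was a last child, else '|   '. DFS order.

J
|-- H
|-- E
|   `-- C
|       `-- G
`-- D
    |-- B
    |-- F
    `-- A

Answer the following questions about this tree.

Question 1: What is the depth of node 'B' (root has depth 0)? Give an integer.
Answer: 2

Derivation:
Path from root to B: J -> D -> B
Depth = number of edges = 2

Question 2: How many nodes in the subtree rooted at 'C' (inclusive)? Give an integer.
Answer: 2

Derivation:
Subtree rooted at C contains: C, G
Count = 2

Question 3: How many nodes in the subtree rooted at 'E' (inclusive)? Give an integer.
Subtree rooted at E contains: C, E, G
Count = 3

Answer: 3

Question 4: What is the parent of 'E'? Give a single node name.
Scan adjacency: E appears as child of J

Answer: J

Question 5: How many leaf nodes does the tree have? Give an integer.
Leaves (nodes with no children): A, B, F, G, H

Answer: 5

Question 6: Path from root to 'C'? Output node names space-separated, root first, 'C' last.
Answer: J E C

Derivation:
Walk down from root: J -> E -> C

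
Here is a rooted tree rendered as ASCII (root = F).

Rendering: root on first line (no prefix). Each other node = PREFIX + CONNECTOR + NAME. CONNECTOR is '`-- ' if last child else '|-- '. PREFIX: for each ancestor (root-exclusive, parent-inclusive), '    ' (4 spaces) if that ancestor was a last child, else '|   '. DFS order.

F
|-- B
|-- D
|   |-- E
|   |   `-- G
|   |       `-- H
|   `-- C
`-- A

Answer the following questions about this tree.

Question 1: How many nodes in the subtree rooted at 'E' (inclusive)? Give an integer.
Subtree rooted at E contains: E, G, H
Count = 3

Answer: 3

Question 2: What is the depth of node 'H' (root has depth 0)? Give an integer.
Path from root to H: F -> D -> E -> G -> H
Depth = number of edges = 4

Answer: 4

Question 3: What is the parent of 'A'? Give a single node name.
Answer: F

Derivation:
Scan adjacency: A appears as child of F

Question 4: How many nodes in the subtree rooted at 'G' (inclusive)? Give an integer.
Subtree rooted at G contains: G, H
Count = 2

Answer: 2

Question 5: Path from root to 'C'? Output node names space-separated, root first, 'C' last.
Walk down from root: F -> D -> C

Answer: F D C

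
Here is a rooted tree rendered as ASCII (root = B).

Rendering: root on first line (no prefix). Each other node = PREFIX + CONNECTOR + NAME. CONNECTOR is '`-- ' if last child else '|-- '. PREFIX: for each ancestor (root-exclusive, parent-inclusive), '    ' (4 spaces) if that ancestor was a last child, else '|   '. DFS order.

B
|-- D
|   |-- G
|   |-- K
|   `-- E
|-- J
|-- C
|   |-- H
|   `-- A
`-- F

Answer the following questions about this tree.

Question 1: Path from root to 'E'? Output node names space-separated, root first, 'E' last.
Answer: B D E

Derivation:
Walk down from root: B -> D -> E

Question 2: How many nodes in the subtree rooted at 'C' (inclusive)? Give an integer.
Subtree rooted at C contains: A, C, H
Count = 3

Answer: 3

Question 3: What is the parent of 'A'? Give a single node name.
Answer: C

Derivation:
Scan adjacency: A appears as child of C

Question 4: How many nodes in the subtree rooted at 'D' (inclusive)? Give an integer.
Subtree rooted at D contains: D, E, G, K
Count = 4

Answer: 4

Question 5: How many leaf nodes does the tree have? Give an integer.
Leaves (nodes with no children): A, E, F, G, H, J, K

Answer: 7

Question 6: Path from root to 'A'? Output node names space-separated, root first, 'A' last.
Answer: B C A

Derivation:
Walk down from root: B -> C -> A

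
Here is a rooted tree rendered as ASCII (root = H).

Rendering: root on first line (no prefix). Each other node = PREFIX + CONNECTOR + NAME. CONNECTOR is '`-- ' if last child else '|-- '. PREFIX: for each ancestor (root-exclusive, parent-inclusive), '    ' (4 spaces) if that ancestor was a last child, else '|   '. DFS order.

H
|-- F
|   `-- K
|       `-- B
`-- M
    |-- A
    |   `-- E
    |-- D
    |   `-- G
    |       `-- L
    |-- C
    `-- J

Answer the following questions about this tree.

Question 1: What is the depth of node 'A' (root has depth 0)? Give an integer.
Path from root to A: H -> M -> A
Depth = number of edges = 2

Answer: 2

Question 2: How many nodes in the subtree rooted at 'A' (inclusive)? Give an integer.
Answer: 2

Derivation:
Subtree rooted at A contains: A, E
Count = 2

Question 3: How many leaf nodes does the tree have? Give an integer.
Answer: 5

Derivation:
Leaves (nodes with no children): B, C, E, J, L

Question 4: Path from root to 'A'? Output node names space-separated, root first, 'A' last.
Walk down from root: H -> M -> A

Answer: H M A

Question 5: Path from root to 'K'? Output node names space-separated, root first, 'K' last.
Walk down from root: H -> F -> K

Answer: H F K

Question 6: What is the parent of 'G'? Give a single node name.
Answer: D

Derivation:
Scan adjacency: G appears as child of D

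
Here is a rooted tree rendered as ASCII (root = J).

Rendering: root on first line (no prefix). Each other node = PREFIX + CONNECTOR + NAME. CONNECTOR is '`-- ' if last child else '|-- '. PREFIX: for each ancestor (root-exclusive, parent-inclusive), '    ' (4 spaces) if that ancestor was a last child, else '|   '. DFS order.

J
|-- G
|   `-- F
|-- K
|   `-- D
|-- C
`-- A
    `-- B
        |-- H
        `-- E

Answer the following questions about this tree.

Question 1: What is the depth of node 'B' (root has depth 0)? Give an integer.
Answer: 2

Derivation:
Path from root to B: J -> A -> B
Depth = number of edges = 2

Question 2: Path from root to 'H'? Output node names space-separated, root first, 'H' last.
Walk down from root: J -> A -> B -> H

Answer: J A B H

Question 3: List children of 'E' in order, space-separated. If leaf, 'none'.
Answer: none

Derivation:
Node E's children (from adjacency): (leaf)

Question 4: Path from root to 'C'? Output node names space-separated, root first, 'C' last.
Answer: J C

Derivation:
Walk down from root: J -> C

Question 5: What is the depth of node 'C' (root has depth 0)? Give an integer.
Path from root to C: J -> C
Depth = number of edges = 1

Answer: 1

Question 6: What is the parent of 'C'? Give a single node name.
Answer: J

Derivation:
Scan adjacency: C appears as child of J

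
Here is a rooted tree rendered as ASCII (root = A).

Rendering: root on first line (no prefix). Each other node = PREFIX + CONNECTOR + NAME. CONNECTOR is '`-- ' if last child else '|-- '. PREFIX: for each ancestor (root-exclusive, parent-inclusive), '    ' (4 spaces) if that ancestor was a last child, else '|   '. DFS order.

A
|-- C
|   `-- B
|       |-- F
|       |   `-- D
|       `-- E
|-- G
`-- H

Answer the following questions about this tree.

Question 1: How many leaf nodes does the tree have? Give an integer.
Leaves (nodes with no children): D, E, G, H

Answer: 4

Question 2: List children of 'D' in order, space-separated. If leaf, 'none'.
Node D's children (from adjacency): (leaf)

Answer: none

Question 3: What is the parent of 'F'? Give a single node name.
Scan adjacency: F appears as child of B

Answer: B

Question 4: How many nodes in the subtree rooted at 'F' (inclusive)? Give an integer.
Subtree rooted at F contains: D, F
Count = 2

Answer: 2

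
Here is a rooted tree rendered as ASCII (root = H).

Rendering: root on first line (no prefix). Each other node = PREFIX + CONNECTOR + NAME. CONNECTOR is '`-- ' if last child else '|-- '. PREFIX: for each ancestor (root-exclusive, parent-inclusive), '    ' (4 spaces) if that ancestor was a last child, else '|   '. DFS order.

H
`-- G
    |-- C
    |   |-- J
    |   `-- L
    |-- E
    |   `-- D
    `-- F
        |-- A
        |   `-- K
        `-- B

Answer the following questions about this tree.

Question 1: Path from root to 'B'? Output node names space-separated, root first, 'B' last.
Walk down from root: H -> G -> F -> B

Answer: H G F B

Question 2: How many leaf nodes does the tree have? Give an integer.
Leaves (nodes with no children): B, D, J, K, L

Answer: 5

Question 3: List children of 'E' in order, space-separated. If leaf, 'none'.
Answer: D

Derivation:
Node E's children (from adjacency): D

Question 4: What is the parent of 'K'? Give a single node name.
Answer: A

Derivation:
Scan adjacency: K appears as child of A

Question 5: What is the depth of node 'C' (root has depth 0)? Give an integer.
Answer: 2

Derivation:
Path from root to C: H -> G -> C
Depth = number of edges = 2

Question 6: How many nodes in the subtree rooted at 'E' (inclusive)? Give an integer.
Subtree rooted at E contains: D, E
Count = 2

Answer: 2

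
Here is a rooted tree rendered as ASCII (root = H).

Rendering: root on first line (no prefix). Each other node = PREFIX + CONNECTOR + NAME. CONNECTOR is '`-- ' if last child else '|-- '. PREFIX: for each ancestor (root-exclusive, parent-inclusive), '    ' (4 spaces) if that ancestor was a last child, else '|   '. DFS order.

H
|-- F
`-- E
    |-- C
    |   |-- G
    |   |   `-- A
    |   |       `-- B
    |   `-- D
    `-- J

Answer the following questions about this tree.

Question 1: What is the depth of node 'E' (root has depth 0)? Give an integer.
Answer: 1

Derivation:
Path from root to E: H -> E
Depth = number of edges = 1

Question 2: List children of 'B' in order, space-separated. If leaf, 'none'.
Answer: none

Derivation:
Node B's children (from adjacency): (leaf)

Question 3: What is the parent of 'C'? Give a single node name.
Scan adjacency: C appears as child of E

Answer: E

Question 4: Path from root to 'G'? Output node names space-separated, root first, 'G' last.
Walk down from root: H -> E -> C -> G

Answer: H E C G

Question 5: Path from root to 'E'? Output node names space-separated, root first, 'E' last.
Answer: H E

Derivation:
Walk down from root: H -> E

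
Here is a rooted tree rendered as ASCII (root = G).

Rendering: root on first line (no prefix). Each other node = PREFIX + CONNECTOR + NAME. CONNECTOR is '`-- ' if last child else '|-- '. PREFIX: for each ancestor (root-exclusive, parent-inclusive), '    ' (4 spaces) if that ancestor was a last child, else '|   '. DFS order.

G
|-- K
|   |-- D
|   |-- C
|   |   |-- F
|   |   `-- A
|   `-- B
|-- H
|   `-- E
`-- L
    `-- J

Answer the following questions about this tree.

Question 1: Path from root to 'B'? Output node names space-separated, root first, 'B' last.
Answer: G K B

Derivation:
Walk down from root: G -> K -> B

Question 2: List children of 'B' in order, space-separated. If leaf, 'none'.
Answer: none

Derivation:
Node B's children (from adjacency): (leaf)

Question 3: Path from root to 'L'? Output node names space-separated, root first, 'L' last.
Answer: G L

Derivation:
Walk down from root: G -> L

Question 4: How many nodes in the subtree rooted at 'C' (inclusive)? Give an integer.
Answer: 3

Derivation:
Subtree rooted at C contains: A, C, F
Count = 3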